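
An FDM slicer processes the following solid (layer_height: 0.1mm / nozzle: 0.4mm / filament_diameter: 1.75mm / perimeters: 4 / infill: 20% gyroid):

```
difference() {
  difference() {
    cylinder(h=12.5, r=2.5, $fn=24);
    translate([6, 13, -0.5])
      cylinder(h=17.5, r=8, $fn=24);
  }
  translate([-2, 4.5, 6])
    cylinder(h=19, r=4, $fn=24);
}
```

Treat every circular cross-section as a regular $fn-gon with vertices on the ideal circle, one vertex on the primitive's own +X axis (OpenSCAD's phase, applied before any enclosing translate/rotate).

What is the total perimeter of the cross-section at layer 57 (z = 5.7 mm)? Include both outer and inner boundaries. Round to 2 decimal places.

At z = 5.7 mm: the cylinder: section is a regular 24-gon, circumradius r=2.5 (perimeter = 2·24·2.500·sin(180°/24) = 15.66 mm); the r=8 cylinder at (6, 13) gives a regular 24-gon of circumradius 8 (constant along its height) (perimeter = 2·24·8.000·sin(180°/24) = 50.12 mm); Taking the first minus the rest: starting from the r=2.5 cylinder, the r=8 cylinder at (6, 13) misses the remaining region (no effect) — boundary = 15.66 mm; the cylinder at (-2, 4.5) does not reach this height (z outside [6, 25]); Subtracting the remaining from the first: none of the subtracted shapes is present at this height, so that combined region is unchanged — boundary = 15.66 mm. Overall, the cross-section is a single solid region. Total boundary length (outer) = 15.66 mm.

15.66 mm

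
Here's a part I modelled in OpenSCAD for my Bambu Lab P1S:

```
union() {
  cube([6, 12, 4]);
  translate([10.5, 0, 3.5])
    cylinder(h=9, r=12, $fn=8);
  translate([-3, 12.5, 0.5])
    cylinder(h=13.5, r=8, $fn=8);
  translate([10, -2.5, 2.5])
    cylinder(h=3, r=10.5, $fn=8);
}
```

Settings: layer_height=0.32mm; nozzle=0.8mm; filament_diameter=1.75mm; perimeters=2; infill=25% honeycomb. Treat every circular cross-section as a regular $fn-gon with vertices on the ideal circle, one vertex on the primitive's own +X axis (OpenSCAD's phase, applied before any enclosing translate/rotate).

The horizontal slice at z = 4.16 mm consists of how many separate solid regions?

1

At z = 4.16 mm: the cube does not reach this height (z outside [0, 4]); the cylinder at (10.5, 0): section is a regular 8-gon, circumradius r=12; the r=8 cylinder at (-3, 12.5) gives a regular 8-gon of circumradius 8 (constant along its height); the r=10.5 cylinder at (10, -2.5) contributes a regular 8-gon of circumradius 10.5; Taking the union: the regions partially overlap (shared area 299.19 mm²), so overlapping operands fuse into one piece — 1 connected region. The result has 1 disconnected region.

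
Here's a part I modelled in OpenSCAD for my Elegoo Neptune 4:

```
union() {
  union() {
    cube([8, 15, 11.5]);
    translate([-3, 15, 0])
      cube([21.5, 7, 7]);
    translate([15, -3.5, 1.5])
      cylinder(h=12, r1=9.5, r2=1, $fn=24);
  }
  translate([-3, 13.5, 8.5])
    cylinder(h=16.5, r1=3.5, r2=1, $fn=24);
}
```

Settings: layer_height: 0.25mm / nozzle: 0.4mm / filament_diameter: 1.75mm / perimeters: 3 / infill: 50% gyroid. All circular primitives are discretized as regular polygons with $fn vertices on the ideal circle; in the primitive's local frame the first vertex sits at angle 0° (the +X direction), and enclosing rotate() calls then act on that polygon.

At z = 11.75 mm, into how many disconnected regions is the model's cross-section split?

2

At z = 11.75 mm: the cube is absent (z outside [0, 11.5]); the cube at (-3, 15) is not intersected at this z (z outside [0, 7]); the cone at (15, -3.5): at t=0.854 of its height the radius interpolates to r₁+(r₂−r₁)t = 2.240, giving a regular 24-gon of that circumradius; Combining (union): only the cone at (15, -3.5) is present, so the union is just that shape — 1 connected region; the cone at (-3, 13.5) (r1=3.5→r2=1) has section circumradius 3.008 here — a regular 24-gon; Taking the union: the 2 present regions are separate (no shared area or edge), so areas and boundary lengths simply add and each stays a separate island — 2 connected regions. The result has 2 disconnected regions.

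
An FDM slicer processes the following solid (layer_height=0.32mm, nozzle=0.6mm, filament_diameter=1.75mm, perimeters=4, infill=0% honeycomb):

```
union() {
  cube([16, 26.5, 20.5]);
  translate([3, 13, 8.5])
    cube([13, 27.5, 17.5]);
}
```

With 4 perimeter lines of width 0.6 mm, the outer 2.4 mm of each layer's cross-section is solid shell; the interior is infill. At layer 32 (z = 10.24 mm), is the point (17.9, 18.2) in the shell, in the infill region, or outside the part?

outside

At z = 10.24 mm: the 16×26.5 cube contributes its full rectangle; the 13×27.5 cube at (3, 13) contributes its full rectangle; Merging all regions: the regions partially overlap (shared area 175.50 mm²), so overlapping operands fuse into one piece — 1 connected region. Overall, the cross-section is a single solid region. The nearest boundary edge runs (16.00, 26.50)→(16.00, 13.00); distance from the point to it = 1.90 mm. The point is not inside any of the regions above, so it lies outside the cross-section (1.90 mm from the nearest boundary).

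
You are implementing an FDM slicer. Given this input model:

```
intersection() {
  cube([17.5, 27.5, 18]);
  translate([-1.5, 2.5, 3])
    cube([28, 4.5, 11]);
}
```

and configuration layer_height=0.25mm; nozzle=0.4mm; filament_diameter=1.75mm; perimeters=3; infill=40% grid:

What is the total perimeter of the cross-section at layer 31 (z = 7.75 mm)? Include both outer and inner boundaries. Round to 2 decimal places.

At z = 7.75 mm: the 17.5×27.5 cube contributes its full rectangle (perimeter 90.00 mm); the 28×4.5 cube at (-1.5, 2.5) contributes its full rectangle (perimeter 65.00 mm); Taking the intersection: the 28×4.5 cube at (-1.5, 2.5) partially overlaps the 17.5×27.5 cube; clipping to the common part keeps 78.75 mm² — boundary = 44.00 mm. Overall, the cross-section is a single solid region. Total boundary length (outer) = 44.00 mm.

44.00 mm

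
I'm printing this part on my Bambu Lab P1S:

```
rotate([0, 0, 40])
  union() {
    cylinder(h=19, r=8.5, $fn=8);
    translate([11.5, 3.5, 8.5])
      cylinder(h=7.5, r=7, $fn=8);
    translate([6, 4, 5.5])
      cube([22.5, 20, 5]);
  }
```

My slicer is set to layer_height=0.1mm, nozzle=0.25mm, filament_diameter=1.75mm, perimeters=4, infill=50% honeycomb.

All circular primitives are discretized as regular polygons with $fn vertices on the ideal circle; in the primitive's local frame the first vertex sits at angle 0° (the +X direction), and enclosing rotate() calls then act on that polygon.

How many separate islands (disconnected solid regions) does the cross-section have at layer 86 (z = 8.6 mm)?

1

At z = 8.6 mm: the r=8.5 cylinder gives a regular 8-gon of circumradius 8.5 (constant along its height); the cylinder at (11.5, 3.5): section is a regular 8-gon, circumradius r=7; the cube at (6, 4) is present — its section is the full 22.5×20 rectangle; Taking the union: the regions partially overlap (shared area 76.29 mm²), so overlapping operands fuse into one piece — 1 connected region; (whole slice rotated 40° about Z — lengths, areas and connectivity unchanged). Overall, the cross-section is a single solid region. Island count = 1.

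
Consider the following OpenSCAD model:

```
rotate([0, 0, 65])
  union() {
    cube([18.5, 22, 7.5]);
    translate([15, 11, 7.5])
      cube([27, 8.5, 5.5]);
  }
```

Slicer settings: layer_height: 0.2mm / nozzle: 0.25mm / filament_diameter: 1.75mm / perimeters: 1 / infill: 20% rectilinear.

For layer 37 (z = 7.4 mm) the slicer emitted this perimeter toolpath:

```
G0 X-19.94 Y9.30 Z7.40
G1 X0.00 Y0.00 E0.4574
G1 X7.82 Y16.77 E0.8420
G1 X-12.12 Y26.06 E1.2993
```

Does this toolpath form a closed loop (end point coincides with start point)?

Start point (G0): (-19.94, 9.30). End point (last G1): the path does not return to the start — open.

no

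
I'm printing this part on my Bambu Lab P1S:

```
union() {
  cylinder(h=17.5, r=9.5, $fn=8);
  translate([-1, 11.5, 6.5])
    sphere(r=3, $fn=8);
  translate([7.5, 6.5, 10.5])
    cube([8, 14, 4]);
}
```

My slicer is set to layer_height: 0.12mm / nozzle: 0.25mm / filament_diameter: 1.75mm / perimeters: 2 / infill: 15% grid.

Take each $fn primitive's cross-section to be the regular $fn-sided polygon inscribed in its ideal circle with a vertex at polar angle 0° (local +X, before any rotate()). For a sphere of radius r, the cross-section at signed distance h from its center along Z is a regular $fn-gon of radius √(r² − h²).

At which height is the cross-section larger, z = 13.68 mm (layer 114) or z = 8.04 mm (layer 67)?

Layer 114 (z = 13.68): the r=9.5 cylinder contributes a regular 8-gon of circumradius 9.5 (area = (8/2)·9.500²·sin(360°/8) = 255.27 mm²); the sphere at (-1, 11.5) does not reach this height (|z−center|=7.180 > r=3); the 8×14 cube at (7.5, 6.5) contributes its full rectangle (area 112.00 mm²); Combining (union): the 2 present regions are separate (no shared area or edge), so areas and boundary lengths simply add and each stays a separate island — area = 367.27 mm². So its area = 367.27 mm². Layer 67 (z = 8.04): the cylinder: section is a regular 8-gon, circumradius r=9.5 (area = (8/2)·9.500²·sin(360°/8) = 255.27 mm²); the r=3 sphere at (-1, 11.5) slices to a regular 8-gon of circumradius 2.575 (√(r²−h²) with h=1.54 from center) (area = (8/2)·2.575²·sin(360°/8) = 18.75 mm²); the cube at (7.5, 6.5) is not intersected at this z (z outside [10.5, 14.5]); Taking the union: the regions partially overlap — summed areas 274.01 mm² minus the doubly-counted overlap 0.19 mm² gives 273.82 mm² — area = 273.82 mm². So its area = 273.82 mm². Layer 114 is larger (367.27 vs 273.82 mm²).

layer 114 (z = 13.68 mm)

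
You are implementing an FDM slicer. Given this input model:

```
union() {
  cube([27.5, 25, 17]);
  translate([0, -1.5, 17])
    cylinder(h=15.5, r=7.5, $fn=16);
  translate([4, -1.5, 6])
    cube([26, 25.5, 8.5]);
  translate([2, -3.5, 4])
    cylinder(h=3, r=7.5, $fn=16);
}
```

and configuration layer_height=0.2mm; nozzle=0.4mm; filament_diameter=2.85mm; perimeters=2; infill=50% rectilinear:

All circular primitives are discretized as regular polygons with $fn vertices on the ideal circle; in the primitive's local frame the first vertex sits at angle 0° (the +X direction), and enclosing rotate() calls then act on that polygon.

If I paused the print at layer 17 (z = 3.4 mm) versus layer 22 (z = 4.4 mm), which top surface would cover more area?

layer 22 (z = 4.4 mm)

Layer 17 (z = 3.4): the cube (footprint 27.5×25) is included at this height (area 687.50 mm²); the cylinder at (0, -1.5) is absent (z outside [17, 32.5]); the cube at (4, -1.5) is absent (z outside [6, 14.5]); the cylinder at (2, -3.5) is not intersected at this z (z outside [4, 7]); Taking the union: only the 27.5×25 cube is present, so the union is just that shape — area = 687.50 mm². So its area = 687.50 mm². Layer 22 (z = 4.4): the cube (footprint 27.5×25) is included at this height (area 687.50 mm²); the cylinder at (0, -1.5) is not intersected at this z (z outside [17, 32.5]); the cube at (4, -1.5) is not intersected at this z (z outside [6, 14.5]); the r=7.5 cylinder at (2, -3.5) gives a regular 16-gon of circumradius 7.5 (constant along its height) (area = (16/2)·7.500²·sin(360°/16) = 172.21 mm²); Merging all regions: the regions partially overlap — summed areas 859.71 mm² minus the doubly-counted overlap 25.72 mm² gives 833.99 mm² — area = 833.99 mm². So its area = 833.99 mm². Layer 22 is larger (833.99 vs 687.50 mm²).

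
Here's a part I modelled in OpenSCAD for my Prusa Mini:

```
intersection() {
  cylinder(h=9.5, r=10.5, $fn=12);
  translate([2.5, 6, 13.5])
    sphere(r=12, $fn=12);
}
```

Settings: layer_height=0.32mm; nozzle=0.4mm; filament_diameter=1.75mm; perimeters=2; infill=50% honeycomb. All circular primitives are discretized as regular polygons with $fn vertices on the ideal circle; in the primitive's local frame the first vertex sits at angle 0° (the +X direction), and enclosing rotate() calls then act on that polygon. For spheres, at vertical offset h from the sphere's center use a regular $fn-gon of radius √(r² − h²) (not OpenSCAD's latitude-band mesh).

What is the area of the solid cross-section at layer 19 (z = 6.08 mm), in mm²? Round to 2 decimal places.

At z = 6.08 mm: the r=10.5 cylinder gives a regular 12-gon of circumradius 10.5 (constant along its height) (area = (12/2)·10.500²·sin(360°/12) = 330.75 mm²); the r=12 sphere at (2.5, 6) contributes a regular 12-gon of circumradius √(12²−7.42²) = 9.431 (area = (12/2)·9.431²·sin(360°/12) = 266.83 mm²); Taking the intersection: the r=12 sphere at (2.5, 6) partially overlaps the r=10.5 cylinder; clipping to the common part keeps 172.81 mm² — area = 172.81 mm². Overall, the cross-section is a single solid region. Net area = 172.81 mm².

172.81 mm²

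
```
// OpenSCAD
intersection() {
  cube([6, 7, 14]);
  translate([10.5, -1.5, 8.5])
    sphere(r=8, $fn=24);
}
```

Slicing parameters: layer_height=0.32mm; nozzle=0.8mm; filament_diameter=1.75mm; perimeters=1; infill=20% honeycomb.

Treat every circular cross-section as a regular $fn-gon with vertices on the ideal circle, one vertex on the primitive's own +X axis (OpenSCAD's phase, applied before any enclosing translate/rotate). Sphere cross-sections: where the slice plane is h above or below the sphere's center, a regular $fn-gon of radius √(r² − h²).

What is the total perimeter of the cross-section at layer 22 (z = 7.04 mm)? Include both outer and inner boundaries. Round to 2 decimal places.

At z = 7.04 mm: the cube (footprint 6×7) is included at this height (perimeter 26.00 mm); the r=8 sphere at (10.5, -1.5) slices to a regular 24-gon of circumradius 7.866 (√(r²−h²) with h=1.46 from center) (perimeter = 2·24·7.866·sin(180°/24) = 49.28 mm); Taking the intersection: the r=8 sphere at (10.5, -1.5) partially overlaps the 6×7 cube; clipping to the common part keeps 9.99 mm² — boundary = 14.03 mm. Overall, the cross-section is a single solid region. Total boundary length (outer) = 14.03 mm.

14.03 mm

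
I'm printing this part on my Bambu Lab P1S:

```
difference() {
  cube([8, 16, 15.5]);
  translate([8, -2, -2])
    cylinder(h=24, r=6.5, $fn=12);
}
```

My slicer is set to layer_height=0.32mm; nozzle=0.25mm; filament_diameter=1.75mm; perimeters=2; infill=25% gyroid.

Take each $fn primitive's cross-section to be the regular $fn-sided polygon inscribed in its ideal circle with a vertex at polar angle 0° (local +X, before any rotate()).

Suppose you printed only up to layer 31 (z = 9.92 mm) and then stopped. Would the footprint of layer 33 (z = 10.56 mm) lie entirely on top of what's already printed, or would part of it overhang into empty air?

entirely on top

Compare the two slices. At z = 9.92: the 8×16 cube contributes its full rectangle (area 128.00 mm²); the r=6.5 cylinder at (8, -2) gives a regular 12-gon of circumradius 6.5 (constant along its height) (area = (12/2)·6.500²·sin(360°/12) = 126.75 mm²); Taking the first minus the rest: starting from the 8×16 cube (128.00 mm²), the r=6.5 cylinder at (8, -2) partially overlaps it — only the 19.22 mm² overlap (of its 126.75 mm²) is removed, clipping the outline — area = 108.78 mm². At z = 10.56: the cube (footprint 8×16) is included at this height (area 128.00 mm²); the cylinder at (8, -2): section is a regular 12-gon, circumradius r=6.5 (area = (12/2)·6.500²·sin(360°/12) = 126.75 mm²); Taking the first minus the rest: starting from the 8×16 cube (128.00 mm²), the r=6.5 cylinder at (8, -2) partially overlaps it — only the 19.22 mm² overlap (of its 126.75 mm²) is removed, clipping the outline — area = 108.78 mm². Checking containment: the cross-section at z = 10.56 is a subset of the cross-section at z = 9.92.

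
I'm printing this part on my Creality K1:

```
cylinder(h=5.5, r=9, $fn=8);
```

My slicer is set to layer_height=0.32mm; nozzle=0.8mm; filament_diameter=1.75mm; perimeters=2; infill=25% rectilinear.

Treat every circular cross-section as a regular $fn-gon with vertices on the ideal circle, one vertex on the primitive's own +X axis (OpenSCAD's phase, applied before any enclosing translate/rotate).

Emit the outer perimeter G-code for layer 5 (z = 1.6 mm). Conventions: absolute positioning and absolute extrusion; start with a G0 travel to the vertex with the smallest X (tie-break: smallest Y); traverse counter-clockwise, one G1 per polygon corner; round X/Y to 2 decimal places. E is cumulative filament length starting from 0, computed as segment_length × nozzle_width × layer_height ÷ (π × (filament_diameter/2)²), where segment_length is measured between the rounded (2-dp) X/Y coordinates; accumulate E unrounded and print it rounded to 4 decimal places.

At z = 1.6 mm: the cylinder: section is a regular 8-gon, circumradius r=9. The outline is a single polygon with 8 vertices. Extrusion per mm of travel: 0.8 × 0.32 / (π × 0.875²) = 0.106432. Accumulating E over each segment gives final E = 5.8633.

G0 X-9.00 Y0.00 Z1.60
G1 X-6.36 Y-6.36 E0.7329
G1 X0.00 Y-9.00 E1.4658
G1 X6.36 Y-6.36 E2.1987
G1 X9.00 Y0.00 E2.9316
G1 X6.36 Y6.36 E3.6646
G1 X0.00 Y9.00 E4.3975
G1 X-6.36 Y6.36 E5.1304
G1 X-9.00 Y0.00 E5.8633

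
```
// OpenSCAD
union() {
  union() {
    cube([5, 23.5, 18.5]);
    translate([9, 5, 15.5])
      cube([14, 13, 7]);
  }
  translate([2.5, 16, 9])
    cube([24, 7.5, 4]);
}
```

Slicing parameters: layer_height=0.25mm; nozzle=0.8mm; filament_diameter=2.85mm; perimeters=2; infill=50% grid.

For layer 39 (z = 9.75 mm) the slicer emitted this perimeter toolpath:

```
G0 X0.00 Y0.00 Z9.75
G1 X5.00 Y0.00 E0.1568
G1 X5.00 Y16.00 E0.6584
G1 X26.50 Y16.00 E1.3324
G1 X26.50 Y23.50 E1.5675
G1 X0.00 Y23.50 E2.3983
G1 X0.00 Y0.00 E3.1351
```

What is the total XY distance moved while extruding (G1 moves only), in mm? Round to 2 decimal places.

100.00 mm

Sum the Euclidean lengths of each G1 segment: total = 100.00 mm.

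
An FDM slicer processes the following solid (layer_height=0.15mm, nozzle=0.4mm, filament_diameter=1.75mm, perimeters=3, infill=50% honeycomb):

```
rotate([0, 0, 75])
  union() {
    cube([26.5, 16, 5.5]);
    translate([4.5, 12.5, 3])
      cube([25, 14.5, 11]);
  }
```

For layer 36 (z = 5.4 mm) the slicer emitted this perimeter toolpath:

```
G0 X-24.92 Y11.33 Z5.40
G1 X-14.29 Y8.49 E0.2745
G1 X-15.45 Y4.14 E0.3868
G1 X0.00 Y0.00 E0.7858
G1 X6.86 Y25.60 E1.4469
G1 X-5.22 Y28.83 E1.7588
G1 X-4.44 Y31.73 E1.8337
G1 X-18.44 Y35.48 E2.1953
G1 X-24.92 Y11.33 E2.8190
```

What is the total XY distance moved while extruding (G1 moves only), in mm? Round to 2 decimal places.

113.01 mm

Sum the Euclidean lengths of each G1 segment: total = 113.01 mm.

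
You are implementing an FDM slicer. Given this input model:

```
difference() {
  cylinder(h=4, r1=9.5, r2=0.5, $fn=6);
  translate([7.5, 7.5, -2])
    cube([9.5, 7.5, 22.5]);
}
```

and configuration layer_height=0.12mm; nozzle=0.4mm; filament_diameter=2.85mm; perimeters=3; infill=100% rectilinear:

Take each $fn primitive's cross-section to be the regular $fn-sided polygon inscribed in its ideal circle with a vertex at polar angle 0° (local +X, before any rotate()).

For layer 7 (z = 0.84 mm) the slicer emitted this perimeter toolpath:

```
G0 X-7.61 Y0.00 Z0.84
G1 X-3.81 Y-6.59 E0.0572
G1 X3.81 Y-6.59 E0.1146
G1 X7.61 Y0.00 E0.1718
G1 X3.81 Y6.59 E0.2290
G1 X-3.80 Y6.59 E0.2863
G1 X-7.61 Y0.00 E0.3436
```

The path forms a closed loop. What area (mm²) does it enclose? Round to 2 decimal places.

150.48 mm²

Apply the shoelace formula to the sequence of (X, Y) vertices; enclosed area = 150.48 mm².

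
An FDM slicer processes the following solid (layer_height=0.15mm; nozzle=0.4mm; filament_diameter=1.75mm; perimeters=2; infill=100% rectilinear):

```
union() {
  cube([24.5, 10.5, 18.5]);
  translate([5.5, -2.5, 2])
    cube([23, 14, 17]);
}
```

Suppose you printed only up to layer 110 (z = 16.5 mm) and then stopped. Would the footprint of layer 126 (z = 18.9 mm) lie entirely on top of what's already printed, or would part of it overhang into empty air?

Compare the two slices. At z = 16.5: the cube (footprint 24.5×10.5) is included at this height (area 257.25 mm²); the 23×14 cube at (5.5, -2.5) contributes its full rectangle (area 322.00 mm²); Taking the union: the regions partially overlap — summed areas 579.25 mm² minus the doubly-counted overlap 199.50 mm² gives 379.75 mm² — area = 379.75 mm². At z = 18.9: the cube is not intersected at this z (z outside [0, 18.5]); the cube at (5.5, -2.5) (footprint 23×14) is included at this height (area 322.00 mm²); Merging all regions: only the 23×14 cube at (5.5, -2.5) is present, so the union is just that shape — area = 322.00 mm². Checking containment: the cross-section at z = 18.9 is a subset of the cross-section at z = 16.5.

entirely on top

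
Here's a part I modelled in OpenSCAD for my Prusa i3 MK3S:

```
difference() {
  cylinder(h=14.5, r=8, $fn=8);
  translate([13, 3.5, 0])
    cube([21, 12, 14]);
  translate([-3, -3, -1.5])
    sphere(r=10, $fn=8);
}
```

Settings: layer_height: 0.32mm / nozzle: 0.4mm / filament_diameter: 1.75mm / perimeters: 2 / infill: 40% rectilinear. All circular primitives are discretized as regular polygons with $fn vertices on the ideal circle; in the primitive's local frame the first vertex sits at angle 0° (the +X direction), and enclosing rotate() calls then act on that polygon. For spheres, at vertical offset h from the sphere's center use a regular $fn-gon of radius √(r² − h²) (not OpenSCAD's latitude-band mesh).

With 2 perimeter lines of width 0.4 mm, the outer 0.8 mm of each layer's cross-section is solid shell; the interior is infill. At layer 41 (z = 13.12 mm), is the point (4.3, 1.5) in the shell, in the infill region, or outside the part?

infill

At z = 13.12 mm: the r=8 cylinder contributes a regular 8-gon of circumradius 8; the cube at (13, 3.5) (footprint 21×12) is included at this height; the sphere at (-3, -3) does not reach this height (|z−center|=14.620 > r=10); Taking the first minus the rest: starting from the r=8 cylinder, the 21×12 cube at (13, 3.5) misses the remaining region (no effect) — 1 connected region. Overall, the cross-section is a single solid region. The nearest boundary edge runs (5.66, 5.66)→(8.00, 0.00); distance from the point to it = 2.84 mm. The point is inside the cross-section and 2.84 mm from the nearest boundary — more than the 0.8 mm shell width (2 × 0.4), so it's in the infill interior.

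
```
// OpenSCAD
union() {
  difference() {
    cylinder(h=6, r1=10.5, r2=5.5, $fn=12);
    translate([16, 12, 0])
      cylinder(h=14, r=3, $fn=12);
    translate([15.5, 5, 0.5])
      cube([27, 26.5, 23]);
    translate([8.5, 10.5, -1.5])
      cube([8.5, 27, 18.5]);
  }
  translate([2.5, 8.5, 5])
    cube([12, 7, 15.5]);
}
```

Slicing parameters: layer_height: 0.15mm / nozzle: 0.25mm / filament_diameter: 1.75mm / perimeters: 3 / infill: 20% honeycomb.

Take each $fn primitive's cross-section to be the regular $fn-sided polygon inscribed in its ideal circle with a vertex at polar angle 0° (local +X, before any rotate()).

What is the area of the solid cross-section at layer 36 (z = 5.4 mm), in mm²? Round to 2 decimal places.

192.00 mm²

At z = 5.4 mm: the cone contributes a regular 12-gon of circumradius 6.000 (interpolated between r1=10.5 and r2=5.5 at t=0.900) (area = (12/2)·6.000²·sin(360°/12) = 108.00 mm²); the cylinder at (16, 12): section is a regular 12-gon, circumradius r=3 (area = (12/2)·3.000²·sin(360°/12) = 27.00 mm²); the cube at (15.5, 5) is present — its section is the full 27×26.5 rectangle (area 715.50 mm²); the cube at (8.5, 10.5) (footprint 8.5×27) is included at this height (area 229.50 mm²); After the difference (first − rest): starting from the cone (108.00 mm²), the r=3 cylinder at (16, 12) misses the remaining region (no effect); the 27×26.5 cube at (15.5, 5) misses the remaining region (no effect); the 8.5×27 cube at (8.5, 10.5) misses the remaining region (no effect) — area = 108.00 mm²; the cube at (2.5, 8.5) is present — its section is the full 12×7 rectangle (area 84.00 mm²); Combining (union): the 2 present regions are separate (no shared area or edge), so areas and boundary lengths simply add and each stays a separate island — area = 192.00 mm². Overall, the cross-section has 2 separate islands. Net area = 192.00 mm².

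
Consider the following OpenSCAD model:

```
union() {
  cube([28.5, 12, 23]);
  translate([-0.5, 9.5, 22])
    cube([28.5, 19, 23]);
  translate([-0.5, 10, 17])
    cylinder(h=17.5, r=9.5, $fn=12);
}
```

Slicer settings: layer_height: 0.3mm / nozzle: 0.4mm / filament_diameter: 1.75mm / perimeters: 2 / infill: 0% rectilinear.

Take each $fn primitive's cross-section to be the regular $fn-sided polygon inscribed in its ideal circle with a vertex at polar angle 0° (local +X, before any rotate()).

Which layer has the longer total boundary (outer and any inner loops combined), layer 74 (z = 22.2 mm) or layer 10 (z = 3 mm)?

layer 74 (z = 22.2 mm)

Layer 74 (z = 22.2): the cube (footprint 28.5×12) is included at this height (perimeter 81.00 mm); the cube at (-0.5, 9.5) (footprint 28.5×19) is included at this height (perimeter 95.00 mm); the r=9.5 cylinder at (-0.5, 10) gives a regular 12-gon of circumradius 9.5 (constant along its height) (perimeter = 2·12·9.500·sin(180°/12) = 59.01 mm); Combining (union): the regions partially overlap (shared area 200.91 mm²), so the edge portions inside another operand are dropped and the merged outline is re-measured after clipping — boundary = 125.66 mm. So its perimeter = 125.66 mm. Layer 10 (z = 3): the cube is present — its section is the full 28.5×12 rectangle (perimeter 81.00 mm); the cube at (-0.5, 9.5) is not intersected at this z (z outside [22, 45]); the cylinder at (-0.5, 10) is not intersected at this z (z outside [17, 34.5]); Taking the union: only the 28.5×12 cube is present, so the union is just that shape — boundary = 81.00 mm. So its perimeter = 81.00 mm. Layer 74 is larger (125.66 vs 81.00 mm).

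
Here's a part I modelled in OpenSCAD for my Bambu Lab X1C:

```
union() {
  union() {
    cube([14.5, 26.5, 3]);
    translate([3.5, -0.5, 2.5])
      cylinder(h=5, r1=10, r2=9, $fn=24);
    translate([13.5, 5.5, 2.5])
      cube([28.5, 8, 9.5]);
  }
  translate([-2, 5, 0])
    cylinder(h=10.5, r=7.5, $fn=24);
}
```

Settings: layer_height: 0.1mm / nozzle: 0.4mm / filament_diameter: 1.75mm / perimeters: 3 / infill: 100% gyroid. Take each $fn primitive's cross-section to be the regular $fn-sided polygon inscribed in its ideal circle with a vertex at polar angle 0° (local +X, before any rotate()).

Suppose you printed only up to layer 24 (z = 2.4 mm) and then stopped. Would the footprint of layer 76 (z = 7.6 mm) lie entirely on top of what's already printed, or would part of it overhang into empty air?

part overhangs

Compare the two slices. At z = 2.4: the cube (footprint 14.5×26.5) is included at this height (area 384.25 mm²); the cone at (3.5, -0.5) is absent (z outside [2.5, 7.5]); the cube at (13.5, 5.5) is not intersected at this z (z outside [2.5, 12]); Merging all regions: only the 14.5×26.5 cube is present, so the union is just that shape — area = 384.25 mm²; the cylinder at (-2, 5): section is a regular 24-gon, circumradius r=7.5 (area = (24/2)·7.500²·sin(360°/24) = 174.70 mm²); Taking the union: the regions partially overlap — summed areas 558.95 mm² minus the doubly-counted overlap 53.20 mm² gives 505.76 mm² — area = 505.76 mm². At z = 7.6: the cube does not reach this height (z outside [0, 3]); the cone at (3.5, -0.5) is absent (z outside [2.5, 7.5]); the cube at (13.5, 5.5) is present — its section is the full 28.5×8 rectangle (area 228.00 mm²); Merging all regions: only the 28.5×8 cube at (13.5, 5.5) is present, so the union is just that shape — area = 228.00 mm²; the r=7.5 cylinder at (-2, 5) contributes a regular 24-gon of circumradius 7.5 (area = (24/2)·7.500²·sin(360°/24) = 174.70 mm²); Combining (union): the 2 present regions are separate (no shared area or edge), so areas and boundary lengths simply add and each stays a separate island — area = 402.70 mm². Checking containment: at z = 7.6 the cross-section extends beyond the z = 2.4 cross-section by about 220.00 mm².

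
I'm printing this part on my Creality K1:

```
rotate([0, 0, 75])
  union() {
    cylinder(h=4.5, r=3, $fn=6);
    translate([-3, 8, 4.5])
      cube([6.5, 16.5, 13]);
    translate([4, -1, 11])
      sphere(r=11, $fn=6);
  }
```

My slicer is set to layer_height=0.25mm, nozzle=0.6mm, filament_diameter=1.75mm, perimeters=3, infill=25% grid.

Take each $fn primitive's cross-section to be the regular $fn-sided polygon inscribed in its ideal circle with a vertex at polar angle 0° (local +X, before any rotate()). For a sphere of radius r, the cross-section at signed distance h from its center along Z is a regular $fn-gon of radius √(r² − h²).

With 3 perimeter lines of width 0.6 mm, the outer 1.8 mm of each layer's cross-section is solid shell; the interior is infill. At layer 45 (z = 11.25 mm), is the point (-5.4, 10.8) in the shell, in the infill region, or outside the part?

shell

At z = 11.25 mm: the cylinder does not reach this height (z outside [0, 4.5]); the cube at (-3, 8) (footprint 6.5×16.5) is included at this height; the r=11 sphere at (4, -1) contributes a regular 6-gon of circumradius √(11²−0.25²) = 10.997; Merging all regions: the regions partially overlap (shared area 2.70 mm²), so overlapping operands fuse into one piece — 1 connected region; (whole slice rotated 75° about Z — lengths, areas and connectivity unchanged). Overall, the cross-section is a single solid region. Undo the 75° rotation: the query point maps to (9.034, 8.011) in the un-rotated model frame. The nearest boundary edge runs (3.50, 8.52)→(9.50, 8.52); distance from the point to it = 0.51 mm. The point is inside the cross-section, 0.51 mm from the nearest boundary — within the 1.8 mm shell band (3 × 0.6).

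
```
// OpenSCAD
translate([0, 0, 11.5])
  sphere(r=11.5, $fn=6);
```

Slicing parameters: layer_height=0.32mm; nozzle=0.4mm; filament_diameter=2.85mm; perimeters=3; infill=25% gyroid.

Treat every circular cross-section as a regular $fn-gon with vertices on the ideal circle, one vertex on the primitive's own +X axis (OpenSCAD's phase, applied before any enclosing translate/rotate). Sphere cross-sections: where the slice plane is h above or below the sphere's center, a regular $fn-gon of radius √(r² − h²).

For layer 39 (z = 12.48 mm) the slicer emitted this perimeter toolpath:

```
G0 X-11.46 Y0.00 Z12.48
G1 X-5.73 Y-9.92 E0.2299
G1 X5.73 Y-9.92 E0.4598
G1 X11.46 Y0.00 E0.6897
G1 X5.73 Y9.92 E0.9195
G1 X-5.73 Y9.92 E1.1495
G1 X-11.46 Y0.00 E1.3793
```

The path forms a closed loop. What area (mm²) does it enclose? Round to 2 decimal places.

341.05 mm²

Apply the shoelace formula to the sequence of (X, Y) vertices; enclosed area = 341.05 mm².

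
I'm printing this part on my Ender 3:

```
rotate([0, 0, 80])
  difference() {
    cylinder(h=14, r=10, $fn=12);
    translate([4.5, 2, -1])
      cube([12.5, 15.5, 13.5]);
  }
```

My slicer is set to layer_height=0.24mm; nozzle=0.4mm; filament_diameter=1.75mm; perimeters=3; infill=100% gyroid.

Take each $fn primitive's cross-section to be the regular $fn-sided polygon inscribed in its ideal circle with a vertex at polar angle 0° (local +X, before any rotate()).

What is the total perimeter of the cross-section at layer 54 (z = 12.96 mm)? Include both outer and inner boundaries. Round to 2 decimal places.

62.12 mm

At z = 12.96 mm: the cylinder: section is a regular 12-gon, circumradius r=10 (perimeter = 2·12·10.000·sin(180°/12) = 62.12 mm); the cube at (4.5, 2) is not intersected at this z (z outside [-1, 12.5]); After the difference (first − rest): none of the subtracted shapes is present at this height, so the r=10 cylinder is unchanged — boundary = 62.12 mm; (rotated 80° about Z; rotation is an isometry so areas/perimeters/island counts are preserved). Overall, the cross-section is a single solid region. Total boundary length (outer) = 62.12 mm.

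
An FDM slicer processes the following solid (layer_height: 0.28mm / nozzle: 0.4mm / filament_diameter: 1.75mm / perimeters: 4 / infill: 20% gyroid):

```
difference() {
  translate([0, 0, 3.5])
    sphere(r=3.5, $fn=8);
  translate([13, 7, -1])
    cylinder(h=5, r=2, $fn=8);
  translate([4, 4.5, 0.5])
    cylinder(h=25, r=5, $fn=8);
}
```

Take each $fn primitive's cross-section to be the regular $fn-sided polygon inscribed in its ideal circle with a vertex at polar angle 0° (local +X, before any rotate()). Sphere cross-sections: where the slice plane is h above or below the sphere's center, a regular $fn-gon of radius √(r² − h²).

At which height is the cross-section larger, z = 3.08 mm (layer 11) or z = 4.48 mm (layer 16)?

layer 11 (z = 3.08 mm)

Layer 11 (z = 3.08): the sphere: section is a regular 8-gon, circumradius = √(r²−h²) = √(3.5²−0.42²) = 3.475 (area = (8/2)·3.475²·sin(360°/8) = 34.15 mm²); the r=2 cylinder at (13, 7) gives a regular 8-gon of circumradius 2 (constant along its height) (area = (8/2)·2.000²·sin(360°/8) = 11.31 mm²); the r=5 cylinder at (4, 4.5) contributes a regular 8-gon of circumradius 5 (area = (8/2)·5.000²·sin(360°/8) = 70.71 mm²); Taking the first minus the rest: starting from the r=3.5 sphere (34.15 mm²), the r=2 cylinder at (13, 7) misses the remaining region (no effect); the r=5 cylinder at (4, 4.5) partially overlaps it — only the 7.13 mm² overlap (of its 70.71 mm²) is removed, clipping the outline — area = 27.02 mm². So its area = 27.02 mm². Layer 16 (z = 4.48): the r=3.5 sphere contributes a regular 8-gon of circumradius √(3.5²−0.98²) = 3.360 (area = (8/2)·3.360²·sin(360°/8) = 31.93 mm²); the cylinder at (13, 7) does not reach this height (z outside [-1, 4]); the r=5 cylinder at (4, 4.5) gives a regular 8-gon of circumradius 5 (constant along its height) (area = (8/2)·5.000²·sin(360°/8) = 70.71 mm²); Taking the first minus the rest: starting from the r=3.5 sphere (31.93 mm²), the r=5 cylinder at (4, 4.5) partially overlaps it — only the 6.50 mm² overlap (of its 70.71 mm²) is removed, clipping the outline — area = 25.44 mm². So its area = 25.44 mm². Layer 11 is larger (27.02 vs 25.44 mm²).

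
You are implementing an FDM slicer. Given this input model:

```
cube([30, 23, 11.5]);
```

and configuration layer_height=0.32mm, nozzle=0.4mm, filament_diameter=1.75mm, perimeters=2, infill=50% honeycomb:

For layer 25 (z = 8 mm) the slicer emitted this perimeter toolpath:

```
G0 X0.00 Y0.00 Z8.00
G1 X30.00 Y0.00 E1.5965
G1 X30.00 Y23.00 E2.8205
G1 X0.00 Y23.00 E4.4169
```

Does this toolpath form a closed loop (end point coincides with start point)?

Start point (G0): (0.00, 0.00). End point (last G1): the path does not return to the start — open.

no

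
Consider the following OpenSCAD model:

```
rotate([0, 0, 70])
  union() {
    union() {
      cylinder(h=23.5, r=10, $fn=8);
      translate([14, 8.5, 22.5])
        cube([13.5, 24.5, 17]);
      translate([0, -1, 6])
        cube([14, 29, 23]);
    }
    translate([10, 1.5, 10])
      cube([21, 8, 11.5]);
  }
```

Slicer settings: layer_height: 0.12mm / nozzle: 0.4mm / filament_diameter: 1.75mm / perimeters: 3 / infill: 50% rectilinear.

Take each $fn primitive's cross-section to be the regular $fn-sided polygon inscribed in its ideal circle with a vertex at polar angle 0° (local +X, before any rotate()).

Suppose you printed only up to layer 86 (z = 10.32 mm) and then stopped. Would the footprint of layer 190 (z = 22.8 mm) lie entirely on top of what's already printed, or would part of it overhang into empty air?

Compare the two slices. At z = 10.32: the r=10 cylinder gives a regular 8-gon of circumradius 10 (constant along its height) (area = (8/2)·10.000²·sin(360°/8) = 282.84 mm²); the cube at (14, 8.5) is not intersected at this z (z outside [22.5, 39.5]); the 14×29 cube at (0, -1) contributes its full rectangle (area 406.00 mm²); Taking the union: the regions partially overlap — summed areas 688.84 mm² minus the doubly-counted overlap 80.50 mm² gives 608.34 mm² — area = 608.34 mm²; the 21×8 cube at (10, 1.5) contributes its full rectangle (area 168.00 mm²); Taking the union: the regions partially overlap — summed areas 776.34 mm² minus the doubly-counted overlap 32.00 mm² gives 744.34 mm² — area = 744.34 mm²; (rotated 70° about Z; rotation is an isometry so areas/perimeters/island counts are preserved). At z = 22.8: the cylinder: section is a regular 8-gon, circumradius r=10 (area = (8/2)·10.000²·sin(360°/8) = 282.84 mm²); the cube at (14, 8.5) (footprint 13.5×24.5) is included at this height (area 330.75 mm²); the cube at (0, -1) (footprint 14×29) is included at this height (area 406.00 mm²); Merging all regions: the regions partially overlap — summed areas 1019.59 mm² minus the doubly-counted overlap 80.50 mm² gives 939.09 mm² — area = 939.09 mm²; the cube at (10, 1.5) does not reach this height (z outside [10, 21.5]); Merging all regions: only that combined region is present, so the union is just that shape — area = 939.09 mm²; (whole slice rotated 70° about Z — lengths, areas and connectivity unchanged). Checking containment: at z = 22.8 the cross-section extends beyond the z = 10.32 cross-section by about 317.25 mm².

part overhangs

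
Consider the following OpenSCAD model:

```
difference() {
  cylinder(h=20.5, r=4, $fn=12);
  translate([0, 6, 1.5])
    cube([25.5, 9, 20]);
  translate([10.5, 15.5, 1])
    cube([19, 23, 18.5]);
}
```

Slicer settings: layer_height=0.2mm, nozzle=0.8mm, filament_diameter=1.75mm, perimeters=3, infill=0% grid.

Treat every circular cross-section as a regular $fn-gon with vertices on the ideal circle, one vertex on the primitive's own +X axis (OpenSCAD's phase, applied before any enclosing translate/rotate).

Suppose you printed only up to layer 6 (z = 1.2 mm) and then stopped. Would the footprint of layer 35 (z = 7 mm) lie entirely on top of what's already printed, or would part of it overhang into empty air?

Compare the two slices. At z = 1.2: the r=4 cylinder gives a regular 12-gon of circumradius 4 (constant along its height) (area = (12/2)·4.000²·sin(360°/12) = 48.00 mm²); the cube at (0, 6) does not reach this height (z outside [1.5, 21.5]); the cube at (10.5, 15.5) is present — its section is the full 19×23 rectangle (area 437.00 mm²); After the difference (first − rest): starting from the r=4 cylinder (48.00 mm²), the 19×23 cube at (10.5, 15.5) misses the remaining region (no effect) — area = 48.00 mm². At z = 7: the cylinder: section is a regular 12-gon, circumradius r=4 (area = (12/2)·4.000²·sin(360°/12) = 48.00 mm²); the 25.5×9 cube at (0, 6) contributes its full rectangle (area 229.50 mm²); the 19×23 cube at (10.5, 15.5) contributes its full rectangle (area 437.00 mm²); After the difference (first − rest): starting from the r=4 cylinder (48.00 mm²), the 25.5×9 cube at (0, 6) misses the remaining region (no effect); the 19×23 cube at (10.5, 15.5) misses the remaining region (no effect) — area = 48.00 mm². Checking containment: the cross-section at z = 7 is a subset of the cross-section at z = 1.2.

entirely on top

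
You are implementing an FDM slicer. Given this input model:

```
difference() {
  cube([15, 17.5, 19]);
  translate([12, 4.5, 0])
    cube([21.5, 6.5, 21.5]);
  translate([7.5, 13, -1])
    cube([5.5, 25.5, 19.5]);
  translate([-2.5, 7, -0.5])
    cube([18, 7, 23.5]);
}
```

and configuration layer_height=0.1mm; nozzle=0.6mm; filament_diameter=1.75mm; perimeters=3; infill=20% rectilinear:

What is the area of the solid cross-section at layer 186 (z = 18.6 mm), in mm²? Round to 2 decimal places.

At z = 18.6 mm: the 15×17.5 cube contributes its full rectangle (area 262.50 mm²); the 21.5×6.5 cube at (12, 4.5) contributes its full rectangle (area 139.75 mm²); the cube at (7.5, 13) does not reach this height (z outside [-1, 18.5]); the 18×7 cube at (-2.5, 7) contributes its full rectangle (area 126.00 mm²); Taking the first minus the rest: starting from the 15×17.5 cube (262.50 mm²), the 21.5×6.5 cube at (12, 4.5) partially overlaps it — only the 19.50 mm² overlap (of its 139.75 mm²) is removed, clipping the outline; the 18×7 cube at (-2.5, 7) partially overlaps it — only the 93.00 mm² overlap (of its 126.00 mm²) is removed, clipping the outline — area = 150.00 mm². Overall, the cross-section has 2 separate islands. Net area = 150.00 mm².

150.00 mm²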